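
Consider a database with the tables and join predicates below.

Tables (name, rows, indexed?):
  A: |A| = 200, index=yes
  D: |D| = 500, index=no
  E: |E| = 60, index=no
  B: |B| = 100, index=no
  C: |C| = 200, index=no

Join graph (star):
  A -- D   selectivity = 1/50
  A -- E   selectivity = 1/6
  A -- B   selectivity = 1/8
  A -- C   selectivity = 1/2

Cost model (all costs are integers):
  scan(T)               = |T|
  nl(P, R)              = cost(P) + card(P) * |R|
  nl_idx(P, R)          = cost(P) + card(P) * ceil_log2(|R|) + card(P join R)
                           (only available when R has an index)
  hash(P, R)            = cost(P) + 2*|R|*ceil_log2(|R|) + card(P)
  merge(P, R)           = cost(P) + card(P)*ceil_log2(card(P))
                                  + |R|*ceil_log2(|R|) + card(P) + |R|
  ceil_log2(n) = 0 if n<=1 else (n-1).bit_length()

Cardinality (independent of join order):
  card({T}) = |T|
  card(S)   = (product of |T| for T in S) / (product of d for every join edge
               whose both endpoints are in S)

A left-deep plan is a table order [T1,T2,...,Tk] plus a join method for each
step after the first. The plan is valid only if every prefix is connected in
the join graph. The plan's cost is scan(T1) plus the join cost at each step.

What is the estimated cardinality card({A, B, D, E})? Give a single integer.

250000

Tables in S: A(200), B(100), D(500), E(60)
Edges inside S: A-D(d=50), A-E(d=6), A-B(d=8)
numerator = 200 * 100 * 500 * 60 = 600000000
denominator = 50 * 6 * 8 = 2400
card(S) = 600000000 / 2400 = 250000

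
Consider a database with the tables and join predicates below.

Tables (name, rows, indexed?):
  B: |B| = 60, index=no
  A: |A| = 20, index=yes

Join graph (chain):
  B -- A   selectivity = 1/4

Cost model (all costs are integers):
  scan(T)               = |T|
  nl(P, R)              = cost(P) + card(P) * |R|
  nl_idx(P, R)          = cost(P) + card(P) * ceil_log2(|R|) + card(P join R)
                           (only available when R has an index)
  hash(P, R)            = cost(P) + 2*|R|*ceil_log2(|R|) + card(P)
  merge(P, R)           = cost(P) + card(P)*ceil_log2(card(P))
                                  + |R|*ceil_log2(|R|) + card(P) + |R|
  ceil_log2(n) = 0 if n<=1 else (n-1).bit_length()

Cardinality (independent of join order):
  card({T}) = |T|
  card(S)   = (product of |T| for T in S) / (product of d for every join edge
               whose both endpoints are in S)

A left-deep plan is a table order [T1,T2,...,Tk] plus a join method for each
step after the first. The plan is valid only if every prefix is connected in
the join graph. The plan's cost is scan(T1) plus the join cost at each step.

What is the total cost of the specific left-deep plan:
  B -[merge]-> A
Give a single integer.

600

step 1: scan B: cost=60, card=60
step 2: join A via merge
    card(P join A) = 60*20/(4) = 300
    cost = 60 + 60*6 + 20*5 + 60 + 20 = 600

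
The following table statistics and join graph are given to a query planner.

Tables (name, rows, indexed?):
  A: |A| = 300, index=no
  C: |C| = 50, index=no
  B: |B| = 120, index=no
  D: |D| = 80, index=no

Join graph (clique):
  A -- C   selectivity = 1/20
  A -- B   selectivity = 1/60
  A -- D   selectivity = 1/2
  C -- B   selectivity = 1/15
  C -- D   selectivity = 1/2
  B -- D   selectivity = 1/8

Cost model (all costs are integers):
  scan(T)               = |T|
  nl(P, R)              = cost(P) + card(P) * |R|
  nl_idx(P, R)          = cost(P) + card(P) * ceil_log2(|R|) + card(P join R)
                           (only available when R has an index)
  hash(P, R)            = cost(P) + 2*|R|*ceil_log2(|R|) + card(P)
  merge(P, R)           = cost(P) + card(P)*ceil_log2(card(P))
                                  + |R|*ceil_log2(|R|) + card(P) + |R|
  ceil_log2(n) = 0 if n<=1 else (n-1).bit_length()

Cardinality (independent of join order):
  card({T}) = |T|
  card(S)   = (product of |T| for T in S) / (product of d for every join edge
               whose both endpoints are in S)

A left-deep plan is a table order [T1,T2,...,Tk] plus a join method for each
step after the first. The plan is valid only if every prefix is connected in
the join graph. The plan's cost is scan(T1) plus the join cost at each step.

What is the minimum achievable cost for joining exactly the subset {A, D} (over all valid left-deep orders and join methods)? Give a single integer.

1720

Selinger DP over subsets of {A,D}:
  {A}: scan cost=300, card=300
  {D}: scan cost=80, card=80
  {AD}: card=12000; try (D,hash)→1720, (A,merge)→3720, (D,merge)→3940, (A,hash)→5560, (A,nl)→24080, (D,nl)→24300; best=1720 via (D,hash)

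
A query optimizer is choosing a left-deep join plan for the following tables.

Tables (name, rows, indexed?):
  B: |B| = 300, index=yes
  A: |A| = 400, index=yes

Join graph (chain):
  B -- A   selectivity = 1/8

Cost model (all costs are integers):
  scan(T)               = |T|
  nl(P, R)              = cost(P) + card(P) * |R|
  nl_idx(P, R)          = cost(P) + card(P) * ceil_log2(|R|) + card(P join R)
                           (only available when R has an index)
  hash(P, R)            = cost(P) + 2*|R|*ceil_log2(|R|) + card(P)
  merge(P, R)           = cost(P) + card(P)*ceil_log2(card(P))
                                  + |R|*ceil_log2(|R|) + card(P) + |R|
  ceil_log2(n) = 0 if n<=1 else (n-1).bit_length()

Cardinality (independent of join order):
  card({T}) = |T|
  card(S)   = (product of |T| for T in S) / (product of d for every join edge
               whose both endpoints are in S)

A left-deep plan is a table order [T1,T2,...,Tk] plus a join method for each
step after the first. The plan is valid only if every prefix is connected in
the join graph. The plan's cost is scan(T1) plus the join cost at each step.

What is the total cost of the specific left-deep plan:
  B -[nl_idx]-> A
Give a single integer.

18000

step 1: scan B: cost=300, card=300
step 2: join A via nl_idx
    card(P join A) = 300*400/(8) = 15000
    cost = 300 + 300*9 + 15000 = 18000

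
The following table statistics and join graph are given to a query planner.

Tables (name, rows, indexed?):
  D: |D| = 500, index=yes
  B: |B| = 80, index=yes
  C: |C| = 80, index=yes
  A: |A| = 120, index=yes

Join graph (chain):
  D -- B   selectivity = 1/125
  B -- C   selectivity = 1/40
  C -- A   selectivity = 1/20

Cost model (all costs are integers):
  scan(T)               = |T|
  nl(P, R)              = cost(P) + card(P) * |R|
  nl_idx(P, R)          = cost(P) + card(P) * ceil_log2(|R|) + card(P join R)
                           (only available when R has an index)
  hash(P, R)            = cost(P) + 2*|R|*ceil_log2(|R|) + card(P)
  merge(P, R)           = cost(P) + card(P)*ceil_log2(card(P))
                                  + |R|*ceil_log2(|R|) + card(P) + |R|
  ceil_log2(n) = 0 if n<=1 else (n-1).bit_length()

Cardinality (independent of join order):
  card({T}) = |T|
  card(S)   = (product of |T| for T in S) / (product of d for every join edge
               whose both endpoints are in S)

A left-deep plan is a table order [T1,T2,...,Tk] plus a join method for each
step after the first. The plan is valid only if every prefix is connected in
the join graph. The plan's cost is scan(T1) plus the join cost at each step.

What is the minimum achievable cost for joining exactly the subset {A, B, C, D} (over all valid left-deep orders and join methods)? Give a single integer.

4880

Selinger DP over subsets of {A,B,C,D}:
  {D}: scan cost=500, card=500
  {B}: scan cost=80, card=80
  {C}: scan cost=80, card=80
  {A}: scan cost=120, card=120
  {BD}: card=320; try (D,nl_idx)→1120, (B,hash)→2120, (B,nl_idx)→4320, (D,merge)→5720, (B,merge)→6140, (D,hash)→9160 …(+2); best=1120 via (D,nl_idx)
  {BC}: card=160; try (C,nl_idx)→800, (B,nl_idx)→800, (C,hash)→1280, (B,hash)→1280, (C,merge)→1360, (B,merge)→1360 …(+2); best=800 via (C,nl_idx)
  {AC}: card=480; try (A,nl_idx)→1120, (C,hash)→1360, (C,nl_idx)→1440, (A,merge)→1680, (C,merge)→1720, (A,hash)→1840 …(+2); best=1120 via (A,nl_idx)
  {BCD}: card=640; try (C,hash)→2560, (D,nl_idx)→2880, (C,nl_idx)→4000, (C,merge)→4960, (D,merge)→7240, (D,hash)→9960 …(+2); best=2560 via (C,hash)
  {ABC}: card=960; try (A,hash)→2640, (B,hash)→2720, (A,nl_idx)→2880, (A,merge)→3200, (B,nl_idx)→5440, (B,merge)→6560 …(+2); best=2640 via (A,hash)
  {ABCD}: card=3840; try (A,hash)→4880, (A,merge)→10560, (A,nl_idx)→10880, (D,hash)→12600, (D,nl_idx)→15120, (D,merge)→18200 …(+2); best=4880 via (A,hash)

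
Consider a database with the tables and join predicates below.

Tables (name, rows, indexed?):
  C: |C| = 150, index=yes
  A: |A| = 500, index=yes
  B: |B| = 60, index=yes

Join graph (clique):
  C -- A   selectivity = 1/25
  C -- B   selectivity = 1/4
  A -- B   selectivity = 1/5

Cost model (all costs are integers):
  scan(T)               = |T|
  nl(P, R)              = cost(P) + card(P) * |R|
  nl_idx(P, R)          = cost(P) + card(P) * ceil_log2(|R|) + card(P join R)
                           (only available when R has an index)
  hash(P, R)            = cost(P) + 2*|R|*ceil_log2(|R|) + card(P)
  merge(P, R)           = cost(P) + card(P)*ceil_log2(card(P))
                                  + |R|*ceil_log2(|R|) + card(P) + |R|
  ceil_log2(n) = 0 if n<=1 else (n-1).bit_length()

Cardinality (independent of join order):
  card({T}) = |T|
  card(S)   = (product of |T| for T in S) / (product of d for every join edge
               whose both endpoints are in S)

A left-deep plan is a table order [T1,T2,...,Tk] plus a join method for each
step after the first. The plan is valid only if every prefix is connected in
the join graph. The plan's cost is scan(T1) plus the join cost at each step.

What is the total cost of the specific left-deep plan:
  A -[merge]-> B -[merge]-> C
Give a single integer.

step 1: scan A: cost=500, card=500
step 2: join B via merge
    card(P join B) = 500*60/(5) = 6000
    cost = 500 + 500*9 + 60*6 + 500 + 60 = 5920
step 3: join C via merge
    card(P join C) = 6000*150/(25*4) = 9000
    cost = 5920 + 6000*13 + 150*8 + 6000 + 150 = 91270

91270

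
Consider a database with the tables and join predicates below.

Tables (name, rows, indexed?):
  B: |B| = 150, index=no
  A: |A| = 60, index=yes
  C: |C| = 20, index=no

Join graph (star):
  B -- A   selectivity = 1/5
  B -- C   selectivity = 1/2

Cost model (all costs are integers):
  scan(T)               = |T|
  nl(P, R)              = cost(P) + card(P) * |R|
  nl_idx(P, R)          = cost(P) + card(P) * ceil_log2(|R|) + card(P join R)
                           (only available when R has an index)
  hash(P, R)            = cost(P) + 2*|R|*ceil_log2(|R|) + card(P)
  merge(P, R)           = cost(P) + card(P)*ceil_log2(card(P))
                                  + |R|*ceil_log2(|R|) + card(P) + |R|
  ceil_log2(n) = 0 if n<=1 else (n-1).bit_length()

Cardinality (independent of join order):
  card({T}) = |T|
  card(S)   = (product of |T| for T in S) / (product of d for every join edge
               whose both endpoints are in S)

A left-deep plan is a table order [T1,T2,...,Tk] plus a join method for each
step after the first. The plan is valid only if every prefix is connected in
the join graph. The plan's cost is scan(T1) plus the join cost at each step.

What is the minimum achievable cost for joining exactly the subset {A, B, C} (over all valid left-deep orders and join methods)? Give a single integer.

Selinger DP over subsets of {A,B,C}:
  {B}: scan cost=150, card=150
  {A}: scan cost=60, card=60
  {C}: scan cost=20, card=20
  {AB}: card=1800; try (A,hash)→1020, (B,merge)→1830, (A,merge)→1920, (B,hash)→2520, (A,nl_idx)→2850, (B,nl)→9060 …(+1); best=1020 via (A,hash)
  {BC}: card=1500; try (C,hash)→500, (B,merge)→1490, (C,merge)→1620, (B,hash)→2440, (B,nl)→3020, (C,nl)→3150; best=500 via (C,hash)
  {ABC}: card=18000; try (A,hash)→2720, (C,hash)→3020, (A,merge)→18920, (C,merge)→22740, (A,nl_idx)→27500, (C,nl)→37020 …(+1); best=2720 via (A,hash)

2720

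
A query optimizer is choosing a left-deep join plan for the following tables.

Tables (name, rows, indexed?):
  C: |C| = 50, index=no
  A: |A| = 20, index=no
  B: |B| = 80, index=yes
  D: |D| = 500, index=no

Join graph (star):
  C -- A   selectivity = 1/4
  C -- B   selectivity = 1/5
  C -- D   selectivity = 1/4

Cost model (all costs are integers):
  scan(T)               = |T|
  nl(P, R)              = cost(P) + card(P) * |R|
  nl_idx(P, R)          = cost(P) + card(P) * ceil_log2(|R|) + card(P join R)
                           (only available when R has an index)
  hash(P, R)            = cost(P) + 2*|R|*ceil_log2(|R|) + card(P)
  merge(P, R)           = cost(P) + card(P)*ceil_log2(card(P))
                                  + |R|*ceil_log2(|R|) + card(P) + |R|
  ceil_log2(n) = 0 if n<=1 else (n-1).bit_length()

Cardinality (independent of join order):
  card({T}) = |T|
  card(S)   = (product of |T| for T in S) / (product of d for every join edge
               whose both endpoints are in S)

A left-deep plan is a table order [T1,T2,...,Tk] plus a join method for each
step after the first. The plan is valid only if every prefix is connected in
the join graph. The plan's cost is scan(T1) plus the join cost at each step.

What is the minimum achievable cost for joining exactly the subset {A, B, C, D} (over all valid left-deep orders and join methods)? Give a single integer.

Selinger DP over subsets of {A,B,C,D}:
  {C}: scan cost=50, card=50
  {A}: scan cost=20, card=20
  {B}: scan cost=80, card=80
  {D}: scan cost=500, card=500
  {AC}: card=250; try (A,hash)→300, (C,merge)→490, (A,merge)→520, (C,hash)→640, (C,nl)→1020, (A,nl)→1050; best=300 via (A,hash)
  {BC}: card=800; try (C,hash)→760, (B,merge)→1040, (C,merge)→1070, (B,nl_idx)→1200, (B,hash)→1220, (B,nl)→4050 …(+1); best=760 via (C,hash)
  {CD}: card=6250; try (C,hash)→1600, (D,merge)→5400, (C,merge)→5850, (D,hash)→9100, (D,nl)→25050, (C,nl)→25500; best=1600 via (C,hash)
  {ABC}: card=4000; try (B,hash)→1670, (A,hash)→1760, (B,merge)→3190, (B,nl_idx)→6050, (A,merge)→9680, (A,nl)→16760 …(+1); best=1670 via (B,hash)
  {ACD}: card=31250; try (D,merge)→7550, (A,hash)→8050, (D,hash)→9550, (A,merge)→89220, (D,nl)→125300, (A,nl)→126600; best=7550 via (D,merge)
  {BCD}: card=100000; try (B,hash)→8970, (D,hash)→10560, (D,merge)→14560, (B,merge)→89740, (B,nl_idx)→145350, (D,nl)→400760 …(+1); best=8970 via (B,hash)
  {ABCD}: card=500000; try (D,hash)→14670, (B,hash)→39920, (D,merge)→58670, (A,hash)→109170, (B,merge)→508190, (B,nl_idx)→726300 …(+4); best=14670 via (D,hash)

14670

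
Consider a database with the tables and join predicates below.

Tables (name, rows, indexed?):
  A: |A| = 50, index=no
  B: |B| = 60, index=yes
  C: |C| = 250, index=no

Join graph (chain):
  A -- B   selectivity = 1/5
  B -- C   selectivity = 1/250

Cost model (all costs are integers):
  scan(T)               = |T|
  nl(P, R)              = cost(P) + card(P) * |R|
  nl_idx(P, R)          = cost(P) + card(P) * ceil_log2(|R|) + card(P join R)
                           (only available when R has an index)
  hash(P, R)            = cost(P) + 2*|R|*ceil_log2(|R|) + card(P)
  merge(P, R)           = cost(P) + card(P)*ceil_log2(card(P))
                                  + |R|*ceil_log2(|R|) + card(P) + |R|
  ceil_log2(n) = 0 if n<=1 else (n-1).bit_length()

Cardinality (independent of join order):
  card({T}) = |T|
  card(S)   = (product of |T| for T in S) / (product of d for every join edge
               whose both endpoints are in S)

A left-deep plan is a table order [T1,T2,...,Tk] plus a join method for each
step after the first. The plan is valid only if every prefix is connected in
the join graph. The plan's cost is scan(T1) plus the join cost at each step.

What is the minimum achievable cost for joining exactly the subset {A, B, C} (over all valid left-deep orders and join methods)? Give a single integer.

1880

Selinger DP over subsets of {A,B,C}:
  {A}: scan cost=50, card=50
  {B}: scan cost=60, card=60
  {C}: scan cost=250, card=250
  {AB}: card=600; try (A,hash)→720, (B,hash)→820, (B,merge)→820, (A,merge)→830, (B,nl_idx)→950, (B,nl)→3050 …(+1); best=720 via (A,hash)
  {BC}: card=60; try (B,hash)→1220, (B,nl_idx)→1810, (C,merge)→2730, (B,merge)→2920, (C,hash)→4120, (C,nl)→15060 …(+1); best=1220 via (B,hash)
  {ABC}: card=600; try (A,hash)→1880, (A,merge)→1990, (A,nl)→4220, (C,hash)→5320, (C,merge)→9570, (C,nl)→150720; best=1880 via (A,hash)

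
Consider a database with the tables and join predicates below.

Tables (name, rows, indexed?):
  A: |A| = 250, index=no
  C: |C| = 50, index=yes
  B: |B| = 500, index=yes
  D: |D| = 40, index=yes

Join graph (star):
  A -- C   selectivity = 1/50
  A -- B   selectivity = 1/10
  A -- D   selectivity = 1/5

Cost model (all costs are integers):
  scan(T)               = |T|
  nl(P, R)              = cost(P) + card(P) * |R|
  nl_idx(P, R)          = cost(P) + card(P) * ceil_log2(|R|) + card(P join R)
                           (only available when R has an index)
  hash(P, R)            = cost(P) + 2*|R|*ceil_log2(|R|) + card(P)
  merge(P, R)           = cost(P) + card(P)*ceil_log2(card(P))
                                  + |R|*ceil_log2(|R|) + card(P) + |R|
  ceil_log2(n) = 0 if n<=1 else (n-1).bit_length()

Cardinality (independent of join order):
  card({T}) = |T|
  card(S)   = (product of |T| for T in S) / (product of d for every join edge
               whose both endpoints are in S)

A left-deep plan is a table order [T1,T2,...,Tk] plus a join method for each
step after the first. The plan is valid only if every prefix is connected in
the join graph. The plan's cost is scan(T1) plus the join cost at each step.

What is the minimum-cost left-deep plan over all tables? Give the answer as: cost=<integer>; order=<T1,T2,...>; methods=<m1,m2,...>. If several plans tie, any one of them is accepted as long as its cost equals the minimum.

Selinger DP (subsets sized 1..n):
  {A}: scan cost=250, card=250
  {C}: scan cost=50, card=50
  {B}: scan cost=500, card=500
  {D}: scan cost=40, card=40
  {AC}: card=250; try (C,hash)→1100, (C,nl_idx)→2000, (A,merge)→2650, (C,merge)→2850, (A,hash)→4100, (A,nl)→12550 …(+1); best=1100 via (C,hash)
  {AB}: card=12500; try (A,hash)→5000, (B,merge)→7500, (A,merge)→7750, (B,hash)→9500, (B,nl_idx)→15000, (B,nl)→125250 …(+1); best=5000 via (A,hash)
  {AD}: card=2000; try (D,hash)→980, (A,merge)→2570, (D,merge)→2780, (D,nl_idx)→3750, (A,hash)→4080, (A,nl)→10040 …(+1); best=980 via (D,hash)
  {ABC}: card=12500; try (B,merge)→8350, (B,hash)→10350, (B,nl_idx)→15850, (C,hash)→18100, (C,nl_idx)→92500, (B,nl)→126100 …(+2); best=8350 via (B,merge)
  {ACD}: card=2000; try (D,hash)→1830, (C,hash)→3580, (D,merge)→3630, (D,nl_idx)→4600, (D,nl)→11100, (C,nl_idx)→14980 …(+2); best=1830 via (D,hash)
  {ABD}: card=100000; try (B,hash)→11980, (D,hash)→17980, (B,merge)→29980, (B,nl_idx)→118980, (D,nl_idx)→180000, (D,merge)→192780 …(+2); best=11980 via (B,hash)
  {ABCD}: card=100000; try (B,hash)→12830, (D,hash)→21330, (B,merge)→30830, (C,hash)→112580, (B,nl_idx)→119830, (D,nl_idx)→183350 …(+6); best=12830 via (B,hash)

cost=12830; order=A,C,D,B; methods=hash,hash,hash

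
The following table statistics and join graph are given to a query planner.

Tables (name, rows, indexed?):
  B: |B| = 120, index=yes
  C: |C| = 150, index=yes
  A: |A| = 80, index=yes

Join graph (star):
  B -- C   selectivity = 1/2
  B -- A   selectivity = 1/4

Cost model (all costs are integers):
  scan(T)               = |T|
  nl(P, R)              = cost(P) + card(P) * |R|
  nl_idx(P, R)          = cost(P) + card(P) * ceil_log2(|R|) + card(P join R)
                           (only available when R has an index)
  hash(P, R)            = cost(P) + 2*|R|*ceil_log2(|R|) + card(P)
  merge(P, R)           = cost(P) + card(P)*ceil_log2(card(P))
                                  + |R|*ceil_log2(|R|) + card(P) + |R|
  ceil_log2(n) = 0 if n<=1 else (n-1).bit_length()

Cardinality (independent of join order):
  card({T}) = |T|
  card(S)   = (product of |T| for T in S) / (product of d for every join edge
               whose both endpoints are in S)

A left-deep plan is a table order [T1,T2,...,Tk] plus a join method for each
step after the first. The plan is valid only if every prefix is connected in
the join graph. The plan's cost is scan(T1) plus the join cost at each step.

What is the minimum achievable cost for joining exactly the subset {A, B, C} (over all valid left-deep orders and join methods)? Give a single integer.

6160

Selinger DP over subsets of {A,B,C}:
  {B}: scan cost=120, card=120
  {C}: scan cost=150, card=150
  {A}: scan cost=80, card=80
  {BC}: card=9000; try (B,hash)→1980, (C,merge)→2430, (B,merge)→2460, (C,hash)→2640, (C,nl_idx)→10080, (B,nl_idx)→10200 …(+2); best=1980 via (B,hash)
  {AB}: card=2400; try (A,hash)→1360, (B,merge)→1680, (A,merge)→1720, (B,hash)→1840, (B,nl_idx)→3040, (A,nl_idx)→3360 …(+2); best=1360 via (A,hash)
  {ABC}: card=180000; try (C,hash)→6160, (A,hash)→12100, (C,merge)→33910, (A,merge)→137620, (C,nl_idx)→200560, (A,nl_idx)→244980 …(+2); best=6160 via (C,hash)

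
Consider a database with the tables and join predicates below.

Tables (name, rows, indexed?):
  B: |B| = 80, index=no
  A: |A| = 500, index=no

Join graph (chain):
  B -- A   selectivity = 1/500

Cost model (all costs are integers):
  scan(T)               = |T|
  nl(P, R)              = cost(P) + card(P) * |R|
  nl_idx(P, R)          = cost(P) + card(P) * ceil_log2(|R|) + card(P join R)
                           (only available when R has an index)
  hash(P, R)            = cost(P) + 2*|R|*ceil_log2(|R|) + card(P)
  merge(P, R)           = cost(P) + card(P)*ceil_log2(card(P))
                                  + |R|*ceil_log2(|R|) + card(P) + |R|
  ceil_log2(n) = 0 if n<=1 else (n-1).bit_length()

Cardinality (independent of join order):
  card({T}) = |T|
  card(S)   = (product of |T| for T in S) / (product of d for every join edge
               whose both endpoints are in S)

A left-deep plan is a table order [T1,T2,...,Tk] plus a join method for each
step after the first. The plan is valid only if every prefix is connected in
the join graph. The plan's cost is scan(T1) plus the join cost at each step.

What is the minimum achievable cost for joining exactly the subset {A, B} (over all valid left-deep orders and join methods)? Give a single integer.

2120

Selinger DP over subsets of {A,B}:
  {B}: scan cost=80, card=80
  {A}: scan cost=500, card=500
  {AB}: card=80; try (B,hash)→2120, (A,merge)→5720, (B,merge)→6140, (A,hash)→9160, (A,nl)→40080, (B,nl)→40500; best=2120 via (B,hash)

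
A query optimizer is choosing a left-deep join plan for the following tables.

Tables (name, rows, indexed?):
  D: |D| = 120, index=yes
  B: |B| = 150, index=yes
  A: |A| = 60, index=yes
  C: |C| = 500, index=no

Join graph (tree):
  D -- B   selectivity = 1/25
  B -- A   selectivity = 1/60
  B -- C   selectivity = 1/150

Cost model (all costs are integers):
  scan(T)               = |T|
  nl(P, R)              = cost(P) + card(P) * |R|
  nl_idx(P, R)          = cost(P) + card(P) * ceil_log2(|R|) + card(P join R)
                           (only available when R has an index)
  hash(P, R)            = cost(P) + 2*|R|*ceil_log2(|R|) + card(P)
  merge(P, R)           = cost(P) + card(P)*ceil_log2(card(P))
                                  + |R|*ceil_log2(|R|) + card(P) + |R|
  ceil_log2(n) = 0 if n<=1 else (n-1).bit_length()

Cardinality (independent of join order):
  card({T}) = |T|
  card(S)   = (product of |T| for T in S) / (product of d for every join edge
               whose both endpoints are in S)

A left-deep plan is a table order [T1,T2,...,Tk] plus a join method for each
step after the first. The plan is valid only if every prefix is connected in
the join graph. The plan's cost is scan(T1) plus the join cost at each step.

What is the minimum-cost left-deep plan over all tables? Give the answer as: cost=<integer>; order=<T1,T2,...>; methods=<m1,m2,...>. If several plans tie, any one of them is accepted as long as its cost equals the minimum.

Selinger DP (subsets sized 1..n):
  {D}: scan cost=120, card=120
  {B}: scan cost=150, card=150
  {A}: scan cost=60, card=60
  {C}: scan cost=500, card=500
  {BD}: card=720; try (B,nl_idx)→1800, (D,nl_idx)→1920, (D,hash)→1980, (B,merge)→2430, (D,merge)→2460, (B,hash)→2640 …(+2); best=1800 via (B,nl_idx)
  {AB}: card=150; try (B,nl_idx)→690, (A,hash)→1020, (A,nl_idx)→1200, (B,merge)→1830, (A,merge)→1920, (B,hash)→2520 …(+2); best=690 via (B,nl_idx)
  {BC}: card=500; try (B,hash)→3400, (B,nl_idx)→5000, (C,merge)→6500, (B,merge)→6850, (C,hash)→9300, (C,nl)→75150 …(+1); best=3400 via (B,hash)
  {ABD}: card=720; try (D,nl_idx)→2460, (D,hash)→2520, (D,merge)→3000, (A,hash)→3240, (A,nl_idx)→6840, (A,merge)→10140 …(+2); best=2460 via (D,nl_idx)
  {BCD}: card=2400; try (D,hash)→5580, (D,nl_idx)→9300, (D,merge)→9360, (C,hash)→11520, (C,merge)→14720, (D,nl)→63400 …(+1); best=5580 via (D,hash)
  {ABC}: card=500; try (A,hash)→4620, (A,nl_idx)→6900, (C,merge)→7040, (A,merge)→8820, (C,hash)→9840, (A,nl)→33400 …(+1); best=4620 via (A,hash)
  {ABCD}: card=2400; try (D,hash)→6800, (A,hash)→8700, (D,nl_idx)→10520, (D,merge)→10580, (C,hash)→12180, (C,merge)→15380 …(+5); best=6800 via (D,hash)

cost=6800; order=C,B,A,D; methods=hash,hash,hash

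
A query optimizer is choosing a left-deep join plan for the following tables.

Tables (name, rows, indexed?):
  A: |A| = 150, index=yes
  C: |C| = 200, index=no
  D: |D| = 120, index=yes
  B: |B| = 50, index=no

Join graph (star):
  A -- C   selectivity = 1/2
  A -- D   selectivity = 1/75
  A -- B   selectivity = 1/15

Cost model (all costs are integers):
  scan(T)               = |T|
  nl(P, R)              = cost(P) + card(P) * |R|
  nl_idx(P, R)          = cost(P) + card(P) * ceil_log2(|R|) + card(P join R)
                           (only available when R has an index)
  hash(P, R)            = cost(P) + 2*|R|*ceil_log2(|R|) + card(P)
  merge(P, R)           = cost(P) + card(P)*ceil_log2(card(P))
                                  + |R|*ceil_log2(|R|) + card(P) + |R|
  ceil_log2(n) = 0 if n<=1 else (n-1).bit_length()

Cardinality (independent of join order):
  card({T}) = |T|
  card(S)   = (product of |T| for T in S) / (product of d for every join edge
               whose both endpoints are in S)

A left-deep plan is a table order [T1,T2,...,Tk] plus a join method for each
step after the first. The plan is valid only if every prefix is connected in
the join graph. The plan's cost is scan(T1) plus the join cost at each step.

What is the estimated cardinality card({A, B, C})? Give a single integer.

50000

Tables in S: A(150), B(50), C(200)
Edges inside S: A-C(d=2), A-B(d=15)
numerator = 150 * 50 * 200 = 1500000
denominator = 2 * 15 = 30
card(S) = 1500000 / 30 = 50000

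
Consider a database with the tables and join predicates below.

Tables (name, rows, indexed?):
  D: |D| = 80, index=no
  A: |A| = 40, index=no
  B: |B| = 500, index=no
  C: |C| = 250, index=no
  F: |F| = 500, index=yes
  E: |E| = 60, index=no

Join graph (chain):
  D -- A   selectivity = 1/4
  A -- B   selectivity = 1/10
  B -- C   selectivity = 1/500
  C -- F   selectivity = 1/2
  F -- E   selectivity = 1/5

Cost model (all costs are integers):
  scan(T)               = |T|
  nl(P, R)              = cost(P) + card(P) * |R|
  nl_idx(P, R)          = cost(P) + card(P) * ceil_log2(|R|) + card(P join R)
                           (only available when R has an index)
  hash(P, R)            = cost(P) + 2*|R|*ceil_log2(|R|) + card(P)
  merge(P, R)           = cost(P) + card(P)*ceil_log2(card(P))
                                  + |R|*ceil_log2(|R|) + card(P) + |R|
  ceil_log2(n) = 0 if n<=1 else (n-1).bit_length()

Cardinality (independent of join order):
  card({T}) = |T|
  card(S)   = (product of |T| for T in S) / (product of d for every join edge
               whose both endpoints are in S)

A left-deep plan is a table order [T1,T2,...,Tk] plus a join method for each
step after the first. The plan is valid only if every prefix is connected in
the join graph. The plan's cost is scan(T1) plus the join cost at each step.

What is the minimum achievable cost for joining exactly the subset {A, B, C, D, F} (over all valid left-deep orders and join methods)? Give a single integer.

36850

Selinger DP over subsets of {A,B,C,D,F}:
  {D}: scan cost=80, card=80
  {A}: scan cost=40, card=40
  {B}: scan cost=500, card=500
  {C}: scan cost=250, card=250
  {F}: scan cost=500, card=500
  {AD}: card=800; try (A,hash)→640, (D,merge)→960, (A,merge)→1000, (D,hash)→1200, (D,nl)→3240, (A,nl)→3280; best=640 via (A,hash)
  {AB}: card=2000; try (A,hash)→1480, (B,merge)→5320, (A,merge)→5780, (B,hash)→9080, (B,nl)→20040, (A,nl)→20500; best=1480 via (A,hash)
  {BC}: card=250; try (C,hash)→5000, (B,merge)→7500, (C,merge)→7750, (B,hash)→9500, (B,nl)→125250, (C,nl)→125500; best=5000 via (C,hash)
  {CF}: card=62500; try (C,hash)→5000, (F,merge)→7500, (C,merge)→7750, (F,hash)→9500, (F,nl_idx)→65000, (F,nl)→125250 …(+1); best=5000 via (C,hash)
  {ABD}: card=40000; try (D,hash)→4600, (B,hash)→10440, (B,merge)→14440, (D,merge)→26120, (D,nl)→161480, (B,nl)→400640; best=4600 via (D,hash)
  {ABC}: card=1000; try (A,hash)→5730, (C,hash)→7480, (A,merge)→7530, (A,nl)→15000, (C,merge)→27730, (C,nl)→501480; best=5730 via (A,hash)
  {BCF}: card=62500; try (F,merge)→12250, (F,hash)→14250, (F,nl_idx)→69750, (B,hash)→76500, (F,nl)→130000, (B,merge)→1072500 …(+1); best=12250 via (F,merge)
  {ABCD}: card=20000; try (D,hash)→7850, (D,merge)→17370, (C,hash)→48600, (D,nl)→85730, (C,merge)→686850, (C,nl)→10004600; best=7850 via (D,hash)
  {ABCF}: card=250000; try (F,hash)→15730, (F,merge)→21730, (A,hash)→75230, (F,nl_idx)→264730, (F,nl)→505730, (A,merge)→1075030 …(+1); best=15730 via (F,hash)
  {ABCDF}: card=5000000; try (F,hash)→36850, (D,hash)→266850, (F,merge)→332850, (D,merge)→4766370, (F,nl_idx)→5187850, (F,nl)→10007850 …(+1); best=36850 via (F,hash)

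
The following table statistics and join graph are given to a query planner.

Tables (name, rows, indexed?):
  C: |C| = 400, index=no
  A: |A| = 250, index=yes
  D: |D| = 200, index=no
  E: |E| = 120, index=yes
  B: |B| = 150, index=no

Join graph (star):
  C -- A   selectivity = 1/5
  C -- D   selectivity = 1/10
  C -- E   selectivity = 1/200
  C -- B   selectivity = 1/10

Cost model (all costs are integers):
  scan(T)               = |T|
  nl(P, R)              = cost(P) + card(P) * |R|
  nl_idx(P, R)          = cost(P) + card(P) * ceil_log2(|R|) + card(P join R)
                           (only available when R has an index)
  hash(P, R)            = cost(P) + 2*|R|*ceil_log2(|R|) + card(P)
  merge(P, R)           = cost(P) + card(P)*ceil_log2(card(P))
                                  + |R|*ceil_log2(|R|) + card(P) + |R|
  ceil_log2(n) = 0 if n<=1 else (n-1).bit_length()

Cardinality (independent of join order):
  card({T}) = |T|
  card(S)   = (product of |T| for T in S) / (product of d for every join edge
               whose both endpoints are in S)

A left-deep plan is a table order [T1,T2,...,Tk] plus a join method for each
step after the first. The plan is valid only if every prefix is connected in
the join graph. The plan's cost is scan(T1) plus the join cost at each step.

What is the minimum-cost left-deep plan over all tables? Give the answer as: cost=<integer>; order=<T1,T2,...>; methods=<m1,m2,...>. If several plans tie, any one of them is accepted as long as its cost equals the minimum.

Selinger DP (subsets sized 1..n):
  {C}: scan cost=400, card=400
  {A}: scan cost=250, card=250
  {D}: scan cost=200, card=200
  {E}: scan cost=120, card=120
  {B}: scan cost=150, card=150
  {AC}: card=20000; try (A,hash)→4800, (C,merge)→6500, (A,merge)→6650, (C,hash)→7700, (A,nl_idx)→23600, (C,nl)→100250 …(+1); best=4800 via (A,hash)
  {CD}: card=8000; try (D,hash)→4000, (C,merge)→6000, (D,merge)→6200, (C,hash)→7600, (C,nl)→80200, (D,nl)→80400; best=4000 via (D,hash)
  {CE}: card=240; try (E,hash)→2480, (E,nl_idx)→3440, (C,merge)→5080, (E,merge)→5360, (C,hash)→7440, (C,nl)→48120 …(+1); best=2480 via (E,hash)
  {BC}: card=6000; try (B,hash)→3200, (C,merge)→5500, (B,merge)→5750, (C,hash)→7500, (C,nl)→60150, (B,nl)→60400; best=3200 via (B,hash)
  {ACD}: card=400000; try (A,hash)→16000, (D,hash)→28000, (A,merge)→118250, (D,merge)→326600, (A,nl_idx)→468000, (A,nl)→2004000 …(+1); best=16000 via (A,hash)
  {ACE}: card=12000; try (A,hash)→6720, (A,merge)→6890, (A,nl_idx)→16400, (E,hash)→26480, (A,nl)→62480, (E,nl_idx)→156800 …(+2); best=6720 via (A,hash)
  {ABC}: card=300000; try (A,hash)→13200, (B,hash)→27200, (A,merge)→89450, (B,merge)→326150, (A,nl_idx)→351200, (A,nl)→1503200 …(+1); best=13200 via (A,hash)
  {CDE}: card=4800; try (D,hash)→5920, (D,merge)→6440, (E,hash)→13680, (D,nl)→50480, (E,nl_idx)→64800, (E,merge)→116960 …(+1); best=5920 via (D,hash)
  {BCD}: card=120000; try (D,hash)→12400, (B,hash)→14400, (D,merge)→89000, (B,merge)→117350, (D,nl)→1203200, (B,nl)→1204000; best=12400 via (D,hash)
  {BCE}: card=3600; try (B,hash)→5120, (B,merge)→5990, (E,hash)→10880, (B,nl)→38480, (E,nl_idx)→48800, (E,merge)→88160 …(+1); best=5120 via (B,hash)
  {ACDE}: card=240000; try (A,hash)→14720, (D,hash)→21920, (A,merge)→75370, (D,merge)→188520, (A,nl_idx)→284320, (E,hash)→417680 …(+5); best=14720 via (A,hash)
  {ABCD}: card=6000000; try (A,hash)→136400, (D,hash)→316400, (B,hash)→418400, (A,merge)→2174650, (D,merge)→6015000, (A,nl_idx)→6972400 …(+4); best=136400 via (A,hash)
  {ABCE}: card=180000; try (A,hash)→12720, (B,hash)→21120, (A,merge)→54170, (B,merge)→188070, (A,nl_idx)→213920, (E,hash)→314880 …(+5); best=12720 via (A,hash)
  {BCDE}: card=72000; try (D,hash)→11920, (B,hash)→13120, (D,merge)→53720, (B,merge)→74470, (E,hash)→134080, (D,nl)→725120 …(+4); best=11920 via (D,hash)
  {ABCDE}: card=3600000; try (A,hash)→87920, (D,hash)→195920, (B,hash)→257120, (A,merge)→1310170, (D,merge)→3434520, (A,nl_idx)→4187920 …(+8); best=87920 via (A,hash)

cost=87920; order=C,E,B,D,A; methods=hash,hash,hash,hash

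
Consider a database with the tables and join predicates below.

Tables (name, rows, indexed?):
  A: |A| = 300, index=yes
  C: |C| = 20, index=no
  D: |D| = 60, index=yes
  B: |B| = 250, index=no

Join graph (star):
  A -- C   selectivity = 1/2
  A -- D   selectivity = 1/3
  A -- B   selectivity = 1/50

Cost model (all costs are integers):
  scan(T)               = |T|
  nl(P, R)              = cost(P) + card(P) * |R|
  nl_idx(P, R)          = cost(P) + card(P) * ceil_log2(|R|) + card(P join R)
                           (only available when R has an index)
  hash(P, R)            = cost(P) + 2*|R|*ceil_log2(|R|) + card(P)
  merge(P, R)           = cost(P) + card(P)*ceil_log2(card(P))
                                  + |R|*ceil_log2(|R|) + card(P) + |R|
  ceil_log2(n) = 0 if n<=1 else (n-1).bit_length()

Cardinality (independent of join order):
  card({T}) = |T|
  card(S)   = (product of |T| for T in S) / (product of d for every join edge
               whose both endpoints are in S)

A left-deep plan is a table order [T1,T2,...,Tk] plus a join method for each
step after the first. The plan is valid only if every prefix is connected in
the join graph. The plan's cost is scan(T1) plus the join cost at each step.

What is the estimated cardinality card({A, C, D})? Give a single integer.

Tables in S: A(300), C(20), D(60)
Edges inside S: A-C(d=2), A-D(d=3)
numerator = 300 * 20 * 60 = 360000
denominator = 2 * 3 = 6
card(S) = 360000 / 6 = 60000

60000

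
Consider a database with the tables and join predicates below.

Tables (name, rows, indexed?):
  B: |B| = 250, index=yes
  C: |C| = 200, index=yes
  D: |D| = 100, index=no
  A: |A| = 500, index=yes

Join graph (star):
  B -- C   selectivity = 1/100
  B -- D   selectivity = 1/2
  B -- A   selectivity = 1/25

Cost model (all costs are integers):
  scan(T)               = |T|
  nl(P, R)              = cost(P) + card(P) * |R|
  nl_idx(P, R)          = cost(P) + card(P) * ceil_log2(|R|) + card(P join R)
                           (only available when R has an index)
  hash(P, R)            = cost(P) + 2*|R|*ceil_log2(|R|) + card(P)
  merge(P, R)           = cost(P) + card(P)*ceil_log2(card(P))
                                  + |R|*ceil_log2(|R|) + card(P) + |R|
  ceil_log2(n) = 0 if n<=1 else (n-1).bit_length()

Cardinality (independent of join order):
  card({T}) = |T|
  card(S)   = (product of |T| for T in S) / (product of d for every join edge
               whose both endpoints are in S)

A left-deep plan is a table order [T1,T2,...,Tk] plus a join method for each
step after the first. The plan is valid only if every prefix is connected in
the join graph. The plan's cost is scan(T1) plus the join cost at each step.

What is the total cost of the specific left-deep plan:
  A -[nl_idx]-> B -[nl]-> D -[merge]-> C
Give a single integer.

step 1: scan A: cost=500, card=500
step 2: join B via nl_idx
    card(P join B) = 500*250/(25) = 5000
    cost = 500 + 500*8 + 5000 = 9500
step 3: join D via nl
    card(P join D) = 5000*100/(2) = 250000
    cost = 9500 + 5000*100 = 509500
step 4: join C via merge
    card(P join C) = 250000*200/(100) = 500000
    cost = 509500 + 250000*18 + 200*8 + 250000 + 200 = 5261300

5261300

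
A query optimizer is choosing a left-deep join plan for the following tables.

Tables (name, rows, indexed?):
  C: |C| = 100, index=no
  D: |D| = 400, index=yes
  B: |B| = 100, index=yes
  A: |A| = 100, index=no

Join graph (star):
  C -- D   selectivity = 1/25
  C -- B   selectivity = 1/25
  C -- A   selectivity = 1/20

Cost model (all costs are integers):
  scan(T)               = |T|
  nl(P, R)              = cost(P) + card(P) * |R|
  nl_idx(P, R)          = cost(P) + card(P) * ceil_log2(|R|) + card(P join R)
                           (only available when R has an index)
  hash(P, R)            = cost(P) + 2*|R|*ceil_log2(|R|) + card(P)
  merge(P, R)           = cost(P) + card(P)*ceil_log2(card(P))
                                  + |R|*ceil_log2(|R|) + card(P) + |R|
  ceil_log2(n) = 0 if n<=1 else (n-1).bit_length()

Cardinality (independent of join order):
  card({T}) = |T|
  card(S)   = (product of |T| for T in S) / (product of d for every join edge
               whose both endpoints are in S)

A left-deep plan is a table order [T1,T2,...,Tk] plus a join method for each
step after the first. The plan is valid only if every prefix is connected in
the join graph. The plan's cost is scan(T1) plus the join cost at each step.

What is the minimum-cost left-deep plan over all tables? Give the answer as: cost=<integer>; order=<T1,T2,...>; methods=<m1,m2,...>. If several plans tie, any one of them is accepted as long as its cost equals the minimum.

cost=12200; order=C,B,A,D; methods=nl_idx,hash,hash

Selinger DP (subsets sized 1..n):
  {C}: scan cost=100, card=100
  {D}: scan cost=400, card=400
  {B}: scan cost=100, card=100
  {A}: scan cost=100, card=100
  {CD}: card=1600; try (C,hash)→2200, (D,nl_idx)→2600, (D,merge)→4900, (C,merge)→5200, (D,hash)→7400, (D,nl)→40100 …(+1); best=2200 via (C,hash)
  {BC}: card=400; try (B,nl_idx)→1200, (C,hash)→1600, (B,hash)→1600, (C,merge)→1700, (B,merge)→1700, (C,nl)→10100 …(+1); best=1200 via (B,nl_idx)
  {AC}: card=500; try (C,hash)→1600, (A,hash)→1600, (C,merge)→1700, (A,merge)→1700, (C,nl)→10100, (A,nl)→10100; best=1600 via (C,hash)
  {BCD}: card=6400; try (B,hash)→5200, (D,hash)→8800, (D,merge)→9200, (D,nl_idx)→11200, (B,nl_idx)→19800, (B,merge)→22200 …(+2); best=5200 via (B,hash)
  {ACD}: card=8000; try (A,hash)→5200, (D,hash)→9300, (D,merge)→10600, (D,nl_idx)→14100, (A,merge)→22200, (A,nl)→162200 …(+1); best=5200 via (A,hash)
  {ABC}: card=2000; try (A,hash)→3000, (B,hash)→3500, (A,merge)→6000, (B,nl_idx)→7100, (B,merge)→7400, (A,nl)→41200 …(+1); best=3000 via (A,hash)
  {ABCD}: card=32000; try (D,hash)→12200, (A,hash)→13000, (B,hash)→14600, (D,merge)→31000, (D,nl_idx)→53000, (B,nl_idx)→93200 …(+5); best=12200 via (D,hash)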